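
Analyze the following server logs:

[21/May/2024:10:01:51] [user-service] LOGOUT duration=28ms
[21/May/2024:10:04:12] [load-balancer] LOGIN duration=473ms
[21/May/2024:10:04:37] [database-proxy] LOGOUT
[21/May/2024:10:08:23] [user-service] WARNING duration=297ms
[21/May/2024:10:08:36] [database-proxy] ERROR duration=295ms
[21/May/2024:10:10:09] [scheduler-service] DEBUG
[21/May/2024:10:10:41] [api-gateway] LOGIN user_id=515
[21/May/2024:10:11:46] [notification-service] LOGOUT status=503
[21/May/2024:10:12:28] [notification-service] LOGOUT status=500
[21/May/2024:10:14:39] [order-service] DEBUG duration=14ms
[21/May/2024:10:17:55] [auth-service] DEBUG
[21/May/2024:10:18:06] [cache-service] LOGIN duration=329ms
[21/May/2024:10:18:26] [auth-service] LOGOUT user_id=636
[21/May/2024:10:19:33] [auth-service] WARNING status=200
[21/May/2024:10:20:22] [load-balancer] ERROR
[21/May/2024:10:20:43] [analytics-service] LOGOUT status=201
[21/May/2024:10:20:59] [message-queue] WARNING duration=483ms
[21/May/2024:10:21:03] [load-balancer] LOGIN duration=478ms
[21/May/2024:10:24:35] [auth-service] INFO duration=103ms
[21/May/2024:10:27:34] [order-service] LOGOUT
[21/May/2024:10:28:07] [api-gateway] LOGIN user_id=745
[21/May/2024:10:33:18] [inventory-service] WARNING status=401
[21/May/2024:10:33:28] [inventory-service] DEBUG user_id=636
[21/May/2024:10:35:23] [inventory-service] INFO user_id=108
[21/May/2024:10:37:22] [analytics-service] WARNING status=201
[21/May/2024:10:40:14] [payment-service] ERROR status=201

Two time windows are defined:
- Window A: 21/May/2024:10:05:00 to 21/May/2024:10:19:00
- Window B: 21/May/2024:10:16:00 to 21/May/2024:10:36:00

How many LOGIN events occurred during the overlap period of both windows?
1

To find overlap events:

1. Window A: 21/May/2024:10:05:00 to 21/May/2024:10:19:00
2. Window B: 21/May/2024:10:16:00 to 21/May/2024:10:36:00
3. Overlap period: 21/May/2024:10:16:00 to 21/May/2024:10:19:00
4. Count LOGIN events in overlap: 1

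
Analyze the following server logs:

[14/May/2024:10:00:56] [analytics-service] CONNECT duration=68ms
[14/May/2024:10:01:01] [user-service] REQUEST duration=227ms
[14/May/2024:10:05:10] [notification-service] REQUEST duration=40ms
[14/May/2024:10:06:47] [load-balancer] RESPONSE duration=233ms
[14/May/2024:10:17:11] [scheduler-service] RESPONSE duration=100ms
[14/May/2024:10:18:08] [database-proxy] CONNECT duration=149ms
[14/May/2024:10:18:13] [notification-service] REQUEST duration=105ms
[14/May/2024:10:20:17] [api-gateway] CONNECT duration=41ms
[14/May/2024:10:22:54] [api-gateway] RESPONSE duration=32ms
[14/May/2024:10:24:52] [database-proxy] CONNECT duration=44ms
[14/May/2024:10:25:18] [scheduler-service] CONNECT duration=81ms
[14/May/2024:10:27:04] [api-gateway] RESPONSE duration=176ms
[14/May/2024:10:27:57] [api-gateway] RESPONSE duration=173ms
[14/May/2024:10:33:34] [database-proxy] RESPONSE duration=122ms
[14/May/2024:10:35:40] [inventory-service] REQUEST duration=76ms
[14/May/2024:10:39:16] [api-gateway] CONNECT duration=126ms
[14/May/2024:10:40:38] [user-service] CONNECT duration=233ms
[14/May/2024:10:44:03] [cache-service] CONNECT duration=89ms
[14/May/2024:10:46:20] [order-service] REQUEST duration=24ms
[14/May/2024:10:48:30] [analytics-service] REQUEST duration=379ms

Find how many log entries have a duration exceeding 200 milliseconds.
4

To count timeouts:

1. Threshold: 200ms
2. Extract duration from each log entry
3. Count entries where duration > 200
4. Timeout count: 4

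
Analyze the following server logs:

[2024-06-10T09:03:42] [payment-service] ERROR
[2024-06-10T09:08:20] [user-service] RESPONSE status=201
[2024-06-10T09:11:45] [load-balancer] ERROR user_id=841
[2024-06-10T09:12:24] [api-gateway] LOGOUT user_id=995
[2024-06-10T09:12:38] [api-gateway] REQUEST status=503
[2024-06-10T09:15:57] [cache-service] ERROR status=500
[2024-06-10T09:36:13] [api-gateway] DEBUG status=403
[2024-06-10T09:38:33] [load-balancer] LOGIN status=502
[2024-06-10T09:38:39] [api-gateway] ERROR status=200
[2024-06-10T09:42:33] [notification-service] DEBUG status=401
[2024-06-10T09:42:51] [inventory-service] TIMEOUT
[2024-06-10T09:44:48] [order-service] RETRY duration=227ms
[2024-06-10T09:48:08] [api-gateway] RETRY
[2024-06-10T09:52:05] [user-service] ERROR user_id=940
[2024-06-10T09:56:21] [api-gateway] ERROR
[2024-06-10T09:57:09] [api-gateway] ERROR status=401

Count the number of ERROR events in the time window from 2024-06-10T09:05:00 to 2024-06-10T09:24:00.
2

To count events in the time window:

1. Window boundaries: 2024-06-10T09:05:00 to 2024-06-10T09:24:00
2. Filter for ERROR events within this window
3. Count matching events: 2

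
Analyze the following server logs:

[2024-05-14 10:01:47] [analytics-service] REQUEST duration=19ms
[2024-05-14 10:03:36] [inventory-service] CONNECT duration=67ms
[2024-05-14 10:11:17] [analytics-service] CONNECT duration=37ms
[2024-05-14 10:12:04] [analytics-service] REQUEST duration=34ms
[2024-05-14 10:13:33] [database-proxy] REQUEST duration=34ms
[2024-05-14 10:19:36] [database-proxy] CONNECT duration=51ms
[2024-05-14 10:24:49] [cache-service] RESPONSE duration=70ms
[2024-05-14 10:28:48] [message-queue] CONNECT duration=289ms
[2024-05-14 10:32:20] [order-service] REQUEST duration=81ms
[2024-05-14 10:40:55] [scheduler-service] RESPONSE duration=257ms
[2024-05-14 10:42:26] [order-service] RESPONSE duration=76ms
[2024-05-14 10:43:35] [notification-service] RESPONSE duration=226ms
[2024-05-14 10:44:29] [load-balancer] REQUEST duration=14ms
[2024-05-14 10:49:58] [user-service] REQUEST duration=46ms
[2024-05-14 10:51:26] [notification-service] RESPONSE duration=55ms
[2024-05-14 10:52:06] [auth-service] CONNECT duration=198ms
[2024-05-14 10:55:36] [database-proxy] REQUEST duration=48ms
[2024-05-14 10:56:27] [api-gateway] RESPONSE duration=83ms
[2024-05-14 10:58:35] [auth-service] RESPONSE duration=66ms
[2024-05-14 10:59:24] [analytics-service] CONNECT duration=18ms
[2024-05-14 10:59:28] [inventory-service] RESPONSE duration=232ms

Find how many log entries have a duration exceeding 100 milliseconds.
5

To count timeouts:

1. Threshold: 100ms
2. Extract duration from each log entry
3. Count entries where duration > 100
4. Timeout count: 5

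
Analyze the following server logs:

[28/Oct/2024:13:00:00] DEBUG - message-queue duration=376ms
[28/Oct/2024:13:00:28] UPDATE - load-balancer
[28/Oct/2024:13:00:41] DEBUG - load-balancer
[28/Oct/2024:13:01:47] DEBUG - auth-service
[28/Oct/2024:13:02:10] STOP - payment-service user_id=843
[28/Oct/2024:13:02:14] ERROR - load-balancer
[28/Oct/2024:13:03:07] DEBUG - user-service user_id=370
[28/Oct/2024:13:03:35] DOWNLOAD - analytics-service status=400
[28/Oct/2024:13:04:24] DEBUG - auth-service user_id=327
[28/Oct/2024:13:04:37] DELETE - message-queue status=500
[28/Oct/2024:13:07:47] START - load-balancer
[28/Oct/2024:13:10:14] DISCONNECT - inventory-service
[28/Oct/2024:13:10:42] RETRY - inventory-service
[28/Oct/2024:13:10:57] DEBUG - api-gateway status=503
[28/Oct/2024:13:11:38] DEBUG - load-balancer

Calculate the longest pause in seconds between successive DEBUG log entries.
393

To find the longest gap:

1. Extract all DEBUG events in chronological order
2. Calculate time differences between consecutive events
3. Find the maximum difference
4. Longest gap: 393 seconds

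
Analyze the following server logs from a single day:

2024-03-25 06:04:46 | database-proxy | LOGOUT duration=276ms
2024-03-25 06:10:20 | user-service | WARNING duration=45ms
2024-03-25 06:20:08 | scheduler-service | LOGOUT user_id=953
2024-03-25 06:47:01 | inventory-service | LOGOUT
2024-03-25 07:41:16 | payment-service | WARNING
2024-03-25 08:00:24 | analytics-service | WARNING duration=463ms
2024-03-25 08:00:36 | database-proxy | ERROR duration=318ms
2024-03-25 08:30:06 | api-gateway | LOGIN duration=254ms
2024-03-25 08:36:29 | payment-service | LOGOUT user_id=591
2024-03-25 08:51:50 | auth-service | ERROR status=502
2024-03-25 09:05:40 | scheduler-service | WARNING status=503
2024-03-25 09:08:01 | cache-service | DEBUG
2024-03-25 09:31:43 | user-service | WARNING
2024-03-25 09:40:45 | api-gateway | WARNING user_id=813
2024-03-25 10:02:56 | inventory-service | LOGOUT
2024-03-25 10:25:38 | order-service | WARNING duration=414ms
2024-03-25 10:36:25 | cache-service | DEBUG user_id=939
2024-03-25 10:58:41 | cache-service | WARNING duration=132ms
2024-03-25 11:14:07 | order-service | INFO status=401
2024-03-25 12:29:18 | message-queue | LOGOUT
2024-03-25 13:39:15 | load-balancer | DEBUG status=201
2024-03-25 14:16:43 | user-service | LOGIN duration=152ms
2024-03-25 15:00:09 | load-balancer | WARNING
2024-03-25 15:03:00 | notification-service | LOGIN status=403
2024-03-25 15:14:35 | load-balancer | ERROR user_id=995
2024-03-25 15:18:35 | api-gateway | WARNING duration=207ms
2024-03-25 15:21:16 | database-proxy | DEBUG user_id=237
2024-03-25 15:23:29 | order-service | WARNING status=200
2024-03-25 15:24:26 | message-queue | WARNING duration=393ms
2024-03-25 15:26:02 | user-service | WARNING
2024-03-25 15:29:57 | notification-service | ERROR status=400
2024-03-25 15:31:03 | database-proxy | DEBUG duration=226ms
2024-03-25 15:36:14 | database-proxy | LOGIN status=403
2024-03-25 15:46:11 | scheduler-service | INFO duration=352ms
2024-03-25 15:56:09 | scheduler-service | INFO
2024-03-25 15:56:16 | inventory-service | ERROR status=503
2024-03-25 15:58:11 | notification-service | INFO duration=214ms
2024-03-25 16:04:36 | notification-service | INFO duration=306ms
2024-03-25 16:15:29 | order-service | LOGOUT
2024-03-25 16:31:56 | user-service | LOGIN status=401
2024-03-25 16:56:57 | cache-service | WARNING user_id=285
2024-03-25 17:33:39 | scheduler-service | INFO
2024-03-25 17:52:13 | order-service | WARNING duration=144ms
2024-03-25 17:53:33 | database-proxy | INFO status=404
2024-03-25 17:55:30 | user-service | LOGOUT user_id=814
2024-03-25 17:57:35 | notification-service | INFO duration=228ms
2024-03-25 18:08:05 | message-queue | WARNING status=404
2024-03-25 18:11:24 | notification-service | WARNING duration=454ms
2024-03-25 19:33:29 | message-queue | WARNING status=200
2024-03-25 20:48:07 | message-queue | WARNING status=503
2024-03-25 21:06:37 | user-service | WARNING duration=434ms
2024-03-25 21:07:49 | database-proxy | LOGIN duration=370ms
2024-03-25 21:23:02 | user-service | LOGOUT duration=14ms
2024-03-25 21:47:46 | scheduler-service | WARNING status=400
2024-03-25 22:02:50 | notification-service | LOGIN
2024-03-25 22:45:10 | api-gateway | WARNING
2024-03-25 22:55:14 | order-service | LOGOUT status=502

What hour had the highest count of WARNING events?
15

To find the peak hour:

1. Group all WARNING events by hour
2. Count events in each hour
3. Find hour with maximum count
4. Peak hour: 15 (with 5 events)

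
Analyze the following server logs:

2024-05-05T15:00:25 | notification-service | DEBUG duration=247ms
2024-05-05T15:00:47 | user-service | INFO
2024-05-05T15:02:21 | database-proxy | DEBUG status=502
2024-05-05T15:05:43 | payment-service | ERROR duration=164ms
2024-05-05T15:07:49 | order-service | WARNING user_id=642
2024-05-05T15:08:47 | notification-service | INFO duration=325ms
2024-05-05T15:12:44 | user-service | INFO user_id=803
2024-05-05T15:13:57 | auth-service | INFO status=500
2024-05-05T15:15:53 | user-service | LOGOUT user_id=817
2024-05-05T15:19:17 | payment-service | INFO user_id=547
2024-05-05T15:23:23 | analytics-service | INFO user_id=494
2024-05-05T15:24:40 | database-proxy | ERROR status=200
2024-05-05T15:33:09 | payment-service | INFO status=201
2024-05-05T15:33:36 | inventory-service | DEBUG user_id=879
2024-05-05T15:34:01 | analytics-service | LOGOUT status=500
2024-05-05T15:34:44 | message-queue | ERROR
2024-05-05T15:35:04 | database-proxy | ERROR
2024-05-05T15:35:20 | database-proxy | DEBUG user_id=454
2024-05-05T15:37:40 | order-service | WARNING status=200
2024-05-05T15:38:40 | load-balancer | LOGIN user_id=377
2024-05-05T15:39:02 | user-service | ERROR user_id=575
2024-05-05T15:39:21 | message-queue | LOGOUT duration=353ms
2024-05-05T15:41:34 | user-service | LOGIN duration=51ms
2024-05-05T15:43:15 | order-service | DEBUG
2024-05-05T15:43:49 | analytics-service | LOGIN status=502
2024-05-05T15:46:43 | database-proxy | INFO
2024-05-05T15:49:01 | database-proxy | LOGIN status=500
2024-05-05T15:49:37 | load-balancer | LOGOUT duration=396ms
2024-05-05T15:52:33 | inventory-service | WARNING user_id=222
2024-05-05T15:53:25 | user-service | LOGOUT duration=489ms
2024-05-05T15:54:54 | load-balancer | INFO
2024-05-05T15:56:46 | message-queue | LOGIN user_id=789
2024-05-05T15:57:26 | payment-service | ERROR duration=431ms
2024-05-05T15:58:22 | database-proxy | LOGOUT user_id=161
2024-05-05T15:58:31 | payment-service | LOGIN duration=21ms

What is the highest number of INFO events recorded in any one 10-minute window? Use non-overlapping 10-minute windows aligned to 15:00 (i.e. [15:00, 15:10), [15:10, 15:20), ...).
3

To find the burst window:

1. Divide the log period into non-overlapping 10-minute windows starting at 15:00
2. Count INFO events in each window
3. Find the window with maximum count
4. Maximum events in a window: 3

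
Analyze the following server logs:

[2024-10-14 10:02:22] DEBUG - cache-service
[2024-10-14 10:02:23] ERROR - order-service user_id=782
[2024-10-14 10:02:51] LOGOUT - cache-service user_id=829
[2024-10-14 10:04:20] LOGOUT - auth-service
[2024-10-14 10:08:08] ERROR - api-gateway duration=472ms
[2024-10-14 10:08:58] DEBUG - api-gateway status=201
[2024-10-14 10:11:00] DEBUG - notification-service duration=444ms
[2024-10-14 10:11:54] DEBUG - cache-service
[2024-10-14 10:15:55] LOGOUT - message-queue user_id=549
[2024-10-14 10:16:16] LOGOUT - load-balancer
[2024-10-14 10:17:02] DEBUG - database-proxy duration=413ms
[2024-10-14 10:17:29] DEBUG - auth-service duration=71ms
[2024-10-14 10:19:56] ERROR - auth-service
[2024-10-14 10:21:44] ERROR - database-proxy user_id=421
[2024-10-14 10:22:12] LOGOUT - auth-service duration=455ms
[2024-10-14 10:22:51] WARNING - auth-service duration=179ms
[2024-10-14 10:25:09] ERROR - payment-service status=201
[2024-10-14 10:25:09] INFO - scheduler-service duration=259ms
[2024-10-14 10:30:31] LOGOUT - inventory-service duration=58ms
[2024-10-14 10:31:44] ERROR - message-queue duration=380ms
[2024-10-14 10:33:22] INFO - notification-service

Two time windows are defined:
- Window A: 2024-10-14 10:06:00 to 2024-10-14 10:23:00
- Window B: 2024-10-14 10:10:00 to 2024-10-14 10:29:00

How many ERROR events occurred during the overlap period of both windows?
2

To find overlap events:

1. Window A: 2024-10-14 10:06:00 to 2024-10-14 10:23:00
2. Window B: 2024-10-14 10:10:00 to 2024-10-14 10:29:00
3. Overlap period: 2024-10-14 10:10:00 to 2024-10-14 10:23:00
4. Count ERROR events in overlap: 2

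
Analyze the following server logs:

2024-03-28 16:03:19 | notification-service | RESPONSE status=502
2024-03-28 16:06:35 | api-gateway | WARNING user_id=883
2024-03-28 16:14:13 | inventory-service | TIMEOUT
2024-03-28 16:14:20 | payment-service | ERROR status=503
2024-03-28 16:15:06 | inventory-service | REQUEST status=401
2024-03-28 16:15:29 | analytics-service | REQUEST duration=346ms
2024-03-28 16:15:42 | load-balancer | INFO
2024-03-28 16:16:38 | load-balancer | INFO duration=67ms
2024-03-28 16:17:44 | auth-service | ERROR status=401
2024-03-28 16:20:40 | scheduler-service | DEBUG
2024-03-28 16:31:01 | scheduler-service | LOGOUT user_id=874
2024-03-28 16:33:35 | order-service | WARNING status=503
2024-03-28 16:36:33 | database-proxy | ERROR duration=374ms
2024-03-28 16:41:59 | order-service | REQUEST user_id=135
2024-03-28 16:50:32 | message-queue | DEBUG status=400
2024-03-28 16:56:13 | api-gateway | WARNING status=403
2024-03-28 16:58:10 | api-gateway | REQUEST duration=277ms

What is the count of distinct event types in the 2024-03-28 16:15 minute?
2

To count unique event types:

1. Filter events in the minute starting at 2024-03-28 16:15
2. Extract event types from matching entries
3. Count unique types: 2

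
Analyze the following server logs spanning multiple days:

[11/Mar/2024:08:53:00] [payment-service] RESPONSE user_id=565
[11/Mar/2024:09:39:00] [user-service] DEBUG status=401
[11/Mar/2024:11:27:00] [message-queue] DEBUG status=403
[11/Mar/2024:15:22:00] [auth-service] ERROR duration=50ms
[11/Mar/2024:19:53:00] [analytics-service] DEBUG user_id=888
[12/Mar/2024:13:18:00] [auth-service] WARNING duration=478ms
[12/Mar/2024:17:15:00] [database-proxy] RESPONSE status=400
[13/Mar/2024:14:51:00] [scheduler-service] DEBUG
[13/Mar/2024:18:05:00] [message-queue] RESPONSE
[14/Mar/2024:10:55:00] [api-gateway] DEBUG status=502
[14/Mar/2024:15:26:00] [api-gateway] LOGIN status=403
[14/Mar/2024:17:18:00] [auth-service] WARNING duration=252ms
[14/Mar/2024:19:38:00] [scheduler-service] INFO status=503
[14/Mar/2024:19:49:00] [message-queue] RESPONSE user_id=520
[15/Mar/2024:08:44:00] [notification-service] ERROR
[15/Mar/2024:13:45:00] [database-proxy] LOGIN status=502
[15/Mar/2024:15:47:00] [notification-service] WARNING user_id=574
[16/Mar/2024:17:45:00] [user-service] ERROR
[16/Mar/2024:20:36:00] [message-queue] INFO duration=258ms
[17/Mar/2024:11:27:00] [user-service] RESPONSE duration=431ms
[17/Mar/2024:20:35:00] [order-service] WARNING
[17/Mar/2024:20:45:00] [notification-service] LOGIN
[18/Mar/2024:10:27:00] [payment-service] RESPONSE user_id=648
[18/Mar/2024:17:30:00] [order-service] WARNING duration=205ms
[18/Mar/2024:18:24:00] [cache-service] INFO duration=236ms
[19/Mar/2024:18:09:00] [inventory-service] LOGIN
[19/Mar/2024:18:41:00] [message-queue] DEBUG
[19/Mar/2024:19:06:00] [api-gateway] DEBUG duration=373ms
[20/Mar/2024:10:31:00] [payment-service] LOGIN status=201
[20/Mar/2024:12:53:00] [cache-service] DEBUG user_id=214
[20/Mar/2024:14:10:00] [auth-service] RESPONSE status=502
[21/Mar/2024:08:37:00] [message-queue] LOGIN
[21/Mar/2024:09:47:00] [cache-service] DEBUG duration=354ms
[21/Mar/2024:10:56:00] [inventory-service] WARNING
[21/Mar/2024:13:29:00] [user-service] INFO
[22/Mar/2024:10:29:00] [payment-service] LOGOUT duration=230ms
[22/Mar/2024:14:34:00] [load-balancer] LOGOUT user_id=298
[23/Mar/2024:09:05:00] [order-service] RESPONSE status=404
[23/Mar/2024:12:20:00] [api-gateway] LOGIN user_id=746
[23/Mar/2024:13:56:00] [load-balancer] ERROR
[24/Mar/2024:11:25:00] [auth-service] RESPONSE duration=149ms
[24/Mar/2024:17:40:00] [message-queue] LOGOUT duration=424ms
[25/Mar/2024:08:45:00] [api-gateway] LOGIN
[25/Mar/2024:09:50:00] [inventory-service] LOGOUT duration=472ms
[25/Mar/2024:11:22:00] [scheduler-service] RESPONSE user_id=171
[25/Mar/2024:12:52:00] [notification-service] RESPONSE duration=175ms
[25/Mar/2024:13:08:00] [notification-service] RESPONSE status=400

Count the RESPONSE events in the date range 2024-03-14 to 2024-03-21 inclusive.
4

To filter by date range:

1. Date range: 2024-03-14 through 2024-03-21, both dates inclusive
2. Filter for RESPONSE events whose date falls in this range
3. Count matching events: 4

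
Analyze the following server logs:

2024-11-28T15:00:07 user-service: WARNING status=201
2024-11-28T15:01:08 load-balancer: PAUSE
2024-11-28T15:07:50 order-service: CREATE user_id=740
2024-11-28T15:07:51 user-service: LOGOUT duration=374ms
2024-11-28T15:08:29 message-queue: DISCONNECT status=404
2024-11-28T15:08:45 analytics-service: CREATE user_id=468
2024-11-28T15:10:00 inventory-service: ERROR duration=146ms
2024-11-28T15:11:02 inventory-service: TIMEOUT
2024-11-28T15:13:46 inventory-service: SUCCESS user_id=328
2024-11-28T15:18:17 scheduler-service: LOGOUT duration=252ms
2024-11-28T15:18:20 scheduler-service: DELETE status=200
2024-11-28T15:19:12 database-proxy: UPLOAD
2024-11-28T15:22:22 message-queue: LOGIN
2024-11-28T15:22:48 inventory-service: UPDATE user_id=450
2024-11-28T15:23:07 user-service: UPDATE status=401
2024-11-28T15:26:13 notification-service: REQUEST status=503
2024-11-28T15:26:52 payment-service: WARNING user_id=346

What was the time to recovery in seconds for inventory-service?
226

To calculate recovery time:

1. Find ERROR event for inventory-service: 2024-11-28T15:10:00
2. Find next SUCCESS event for inventory-service: 2024-11-28T15:13:46
3. Recovery time: 2024-11-28T15:13:46 - 2024-11-28T15:10:00 = 226 seconds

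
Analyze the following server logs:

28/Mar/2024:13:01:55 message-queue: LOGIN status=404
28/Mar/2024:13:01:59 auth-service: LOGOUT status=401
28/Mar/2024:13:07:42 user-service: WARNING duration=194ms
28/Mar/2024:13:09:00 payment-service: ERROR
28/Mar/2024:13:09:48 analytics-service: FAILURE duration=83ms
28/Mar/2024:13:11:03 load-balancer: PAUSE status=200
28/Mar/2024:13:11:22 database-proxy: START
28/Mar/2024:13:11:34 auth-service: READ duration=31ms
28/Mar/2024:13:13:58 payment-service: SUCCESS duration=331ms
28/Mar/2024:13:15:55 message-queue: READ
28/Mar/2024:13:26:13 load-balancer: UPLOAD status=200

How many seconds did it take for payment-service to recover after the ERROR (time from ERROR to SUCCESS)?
298

To calculate recovery time:

1. Find ERROR event for payment-service: 28/Mar/2024:13:09:00
2. Find next SUCCESS event for payment-service: 28/Mar/2024:13:13:58
3. Recovery time: 28/Mar/2024:13:13:58 - 28/Mar/2024:13:09:00 = 298 seconds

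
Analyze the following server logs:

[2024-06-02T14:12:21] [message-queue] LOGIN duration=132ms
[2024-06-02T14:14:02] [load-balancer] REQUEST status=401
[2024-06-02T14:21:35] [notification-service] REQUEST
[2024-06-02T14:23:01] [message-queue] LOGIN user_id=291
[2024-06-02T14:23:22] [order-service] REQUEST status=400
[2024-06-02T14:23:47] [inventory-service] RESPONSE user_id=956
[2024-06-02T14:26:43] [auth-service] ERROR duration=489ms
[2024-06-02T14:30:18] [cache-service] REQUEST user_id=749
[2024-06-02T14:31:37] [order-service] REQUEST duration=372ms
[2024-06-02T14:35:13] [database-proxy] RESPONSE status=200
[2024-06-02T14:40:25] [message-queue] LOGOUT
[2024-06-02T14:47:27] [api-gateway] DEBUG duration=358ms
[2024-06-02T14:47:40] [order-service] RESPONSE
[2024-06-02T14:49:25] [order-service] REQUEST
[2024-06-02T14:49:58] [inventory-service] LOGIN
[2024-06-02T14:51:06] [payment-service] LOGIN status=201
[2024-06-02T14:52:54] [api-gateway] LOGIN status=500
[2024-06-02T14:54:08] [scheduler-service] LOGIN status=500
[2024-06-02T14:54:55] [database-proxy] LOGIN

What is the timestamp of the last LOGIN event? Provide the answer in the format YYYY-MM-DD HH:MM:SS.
2024-06-02 14:54:55

To find the last event:

1. Filter for all LOGIN events
2. Sort by timestamp
3. Select the last one
4. Timestamp: 2024-06-02 14:54:55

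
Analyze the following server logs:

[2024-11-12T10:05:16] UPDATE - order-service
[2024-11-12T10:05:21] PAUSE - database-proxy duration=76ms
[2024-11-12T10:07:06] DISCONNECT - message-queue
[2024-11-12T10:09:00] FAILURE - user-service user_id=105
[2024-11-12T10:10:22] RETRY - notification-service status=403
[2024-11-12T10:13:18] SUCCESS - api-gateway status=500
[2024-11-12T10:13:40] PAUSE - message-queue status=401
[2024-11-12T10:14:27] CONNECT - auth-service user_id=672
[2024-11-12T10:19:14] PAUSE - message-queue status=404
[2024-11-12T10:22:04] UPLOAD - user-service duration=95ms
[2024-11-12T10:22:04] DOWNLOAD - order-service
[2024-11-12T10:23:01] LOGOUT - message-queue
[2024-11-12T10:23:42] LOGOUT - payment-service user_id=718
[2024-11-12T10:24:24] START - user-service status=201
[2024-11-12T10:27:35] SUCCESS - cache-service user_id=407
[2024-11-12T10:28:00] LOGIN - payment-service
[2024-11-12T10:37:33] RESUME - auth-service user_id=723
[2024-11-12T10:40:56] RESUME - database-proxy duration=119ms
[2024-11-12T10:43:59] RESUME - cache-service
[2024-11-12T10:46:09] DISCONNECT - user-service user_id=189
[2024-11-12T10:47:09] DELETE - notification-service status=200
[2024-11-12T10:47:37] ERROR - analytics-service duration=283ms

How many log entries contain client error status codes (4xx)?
3

To find matching entries:

1. Pattern to match: client error status codes (4xx)
2. Scan each log entry for the pattern
3. Count matches: 3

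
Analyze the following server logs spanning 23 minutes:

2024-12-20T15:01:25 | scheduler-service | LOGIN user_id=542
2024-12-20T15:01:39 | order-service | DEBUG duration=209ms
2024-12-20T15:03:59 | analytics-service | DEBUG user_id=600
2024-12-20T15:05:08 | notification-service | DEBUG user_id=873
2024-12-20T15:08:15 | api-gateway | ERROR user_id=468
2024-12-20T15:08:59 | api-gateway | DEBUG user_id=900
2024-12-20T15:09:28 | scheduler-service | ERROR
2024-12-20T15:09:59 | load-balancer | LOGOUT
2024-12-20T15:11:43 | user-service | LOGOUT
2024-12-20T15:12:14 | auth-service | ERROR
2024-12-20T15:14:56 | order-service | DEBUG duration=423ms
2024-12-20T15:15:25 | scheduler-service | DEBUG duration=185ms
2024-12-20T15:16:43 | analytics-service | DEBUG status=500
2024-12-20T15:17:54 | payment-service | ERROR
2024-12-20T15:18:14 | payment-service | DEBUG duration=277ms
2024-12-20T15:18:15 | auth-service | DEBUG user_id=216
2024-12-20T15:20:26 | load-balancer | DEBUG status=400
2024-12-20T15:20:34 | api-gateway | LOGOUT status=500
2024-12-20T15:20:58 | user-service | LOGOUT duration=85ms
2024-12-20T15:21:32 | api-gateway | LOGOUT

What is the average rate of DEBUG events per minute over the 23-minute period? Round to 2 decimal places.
0.43

To calculate the rate:

1. Count total DEBUG events: 10
2. Total time period: 23 minutes
3. Rate = 10 / 23 = 0.43 events per minute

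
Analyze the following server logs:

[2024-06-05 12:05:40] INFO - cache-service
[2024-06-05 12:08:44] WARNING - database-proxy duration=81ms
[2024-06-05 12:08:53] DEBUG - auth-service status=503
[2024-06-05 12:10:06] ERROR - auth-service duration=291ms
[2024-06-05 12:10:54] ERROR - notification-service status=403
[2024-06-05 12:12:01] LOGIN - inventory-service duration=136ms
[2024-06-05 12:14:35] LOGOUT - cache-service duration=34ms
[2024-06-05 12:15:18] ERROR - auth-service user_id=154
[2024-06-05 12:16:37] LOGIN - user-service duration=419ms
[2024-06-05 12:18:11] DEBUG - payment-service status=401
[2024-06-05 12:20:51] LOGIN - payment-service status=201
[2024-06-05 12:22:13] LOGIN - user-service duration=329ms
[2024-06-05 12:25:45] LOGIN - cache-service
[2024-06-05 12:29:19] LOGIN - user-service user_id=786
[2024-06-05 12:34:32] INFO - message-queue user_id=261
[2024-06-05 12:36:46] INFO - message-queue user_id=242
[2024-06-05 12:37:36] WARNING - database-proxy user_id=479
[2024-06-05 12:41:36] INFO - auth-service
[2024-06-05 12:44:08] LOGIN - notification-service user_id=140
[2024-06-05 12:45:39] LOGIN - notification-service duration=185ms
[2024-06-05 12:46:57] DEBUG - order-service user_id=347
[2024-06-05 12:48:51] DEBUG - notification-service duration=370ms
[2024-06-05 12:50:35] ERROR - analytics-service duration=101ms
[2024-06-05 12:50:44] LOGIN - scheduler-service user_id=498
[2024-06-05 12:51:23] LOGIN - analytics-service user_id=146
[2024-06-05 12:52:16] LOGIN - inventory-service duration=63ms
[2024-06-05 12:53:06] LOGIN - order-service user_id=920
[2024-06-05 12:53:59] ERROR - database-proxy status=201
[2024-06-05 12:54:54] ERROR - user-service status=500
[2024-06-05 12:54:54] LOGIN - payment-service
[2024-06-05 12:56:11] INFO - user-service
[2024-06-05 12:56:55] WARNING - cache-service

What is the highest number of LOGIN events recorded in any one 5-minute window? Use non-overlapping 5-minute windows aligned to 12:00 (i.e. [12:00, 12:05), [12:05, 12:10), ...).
5

To find the burst window:

1. Divide the log period into non-overlapping 5-minute windows starting at 12:00
2. Count LOGIN events in each window
3. Find the window with maximum count
4. Maximum events in a window: 5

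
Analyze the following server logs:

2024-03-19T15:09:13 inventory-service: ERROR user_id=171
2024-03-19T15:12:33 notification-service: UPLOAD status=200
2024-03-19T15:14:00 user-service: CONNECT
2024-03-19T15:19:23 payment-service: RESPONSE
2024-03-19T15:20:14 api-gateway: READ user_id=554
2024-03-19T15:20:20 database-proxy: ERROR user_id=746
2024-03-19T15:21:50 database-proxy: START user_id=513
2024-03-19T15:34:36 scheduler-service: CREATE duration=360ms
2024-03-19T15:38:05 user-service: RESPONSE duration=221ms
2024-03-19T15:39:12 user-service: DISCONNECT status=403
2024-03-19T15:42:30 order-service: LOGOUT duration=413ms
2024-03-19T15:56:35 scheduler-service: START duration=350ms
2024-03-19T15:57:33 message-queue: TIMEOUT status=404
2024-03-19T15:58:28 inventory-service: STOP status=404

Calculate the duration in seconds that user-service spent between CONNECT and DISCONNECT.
1512

To calculate state duration:

1. Find CONNECT event for user-service: 2024-03-19T15:14:00
2. Find DISCONNECT event for user-service: 2024-03-19T15:39:12
3. Calculate duration: 2024-03-19T15:39:12 - 2024-03-19T15:14:00 = 1512 seconds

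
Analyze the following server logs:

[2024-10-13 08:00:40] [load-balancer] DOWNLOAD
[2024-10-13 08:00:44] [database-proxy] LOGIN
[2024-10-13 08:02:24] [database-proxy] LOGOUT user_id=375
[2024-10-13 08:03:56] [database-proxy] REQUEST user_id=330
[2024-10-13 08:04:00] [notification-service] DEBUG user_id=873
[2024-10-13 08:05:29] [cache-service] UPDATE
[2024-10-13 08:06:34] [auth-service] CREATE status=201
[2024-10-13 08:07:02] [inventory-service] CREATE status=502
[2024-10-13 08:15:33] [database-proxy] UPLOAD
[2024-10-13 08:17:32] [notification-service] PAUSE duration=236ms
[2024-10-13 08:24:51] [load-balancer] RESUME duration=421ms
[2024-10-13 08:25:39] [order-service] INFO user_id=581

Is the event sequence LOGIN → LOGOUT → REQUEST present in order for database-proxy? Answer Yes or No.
Yes

To verify sequence order:

1. Find all events in sequence LOGIN → LOGOUT → REQUEST for database-proxy
2. Extract their timestamps
3. Check if timestamps are in ascending order
4. Result: Yes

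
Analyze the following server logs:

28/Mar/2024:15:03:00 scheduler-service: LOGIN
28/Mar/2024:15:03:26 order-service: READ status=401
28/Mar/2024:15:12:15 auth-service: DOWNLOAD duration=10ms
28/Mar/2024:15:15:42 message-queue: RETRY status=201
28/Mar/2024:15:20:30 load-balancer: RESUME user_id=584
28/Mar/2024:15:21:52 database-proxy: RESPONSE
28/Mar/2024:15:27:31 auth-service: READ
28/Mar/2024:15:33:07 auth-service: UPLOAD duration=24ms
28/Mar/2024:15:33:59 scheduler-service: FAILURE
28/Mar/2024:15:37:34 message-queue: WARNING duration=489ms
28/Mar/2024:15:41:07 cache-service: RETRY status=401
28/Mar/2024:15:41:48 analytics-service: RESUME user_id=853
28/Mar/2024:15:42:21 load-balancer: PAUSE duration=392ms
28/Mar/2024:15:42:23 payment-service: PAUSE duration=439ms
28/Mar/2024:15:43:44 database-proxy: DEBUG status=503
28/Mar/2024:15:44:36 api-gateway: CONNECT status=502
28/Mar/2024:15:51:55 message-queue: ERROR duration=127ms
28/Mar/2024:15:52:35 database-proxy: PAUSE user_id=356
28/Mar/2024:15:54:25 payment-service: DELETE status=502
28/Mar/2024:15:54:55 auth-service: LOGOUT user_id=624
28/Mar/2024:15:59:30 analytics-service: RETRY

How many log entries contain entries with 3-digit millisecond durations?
4

To find matching entries:

1. Pattern to match: entries with 3-digit millisecond durations
2. Scan each log entry for the pattern
3. Count matches: 4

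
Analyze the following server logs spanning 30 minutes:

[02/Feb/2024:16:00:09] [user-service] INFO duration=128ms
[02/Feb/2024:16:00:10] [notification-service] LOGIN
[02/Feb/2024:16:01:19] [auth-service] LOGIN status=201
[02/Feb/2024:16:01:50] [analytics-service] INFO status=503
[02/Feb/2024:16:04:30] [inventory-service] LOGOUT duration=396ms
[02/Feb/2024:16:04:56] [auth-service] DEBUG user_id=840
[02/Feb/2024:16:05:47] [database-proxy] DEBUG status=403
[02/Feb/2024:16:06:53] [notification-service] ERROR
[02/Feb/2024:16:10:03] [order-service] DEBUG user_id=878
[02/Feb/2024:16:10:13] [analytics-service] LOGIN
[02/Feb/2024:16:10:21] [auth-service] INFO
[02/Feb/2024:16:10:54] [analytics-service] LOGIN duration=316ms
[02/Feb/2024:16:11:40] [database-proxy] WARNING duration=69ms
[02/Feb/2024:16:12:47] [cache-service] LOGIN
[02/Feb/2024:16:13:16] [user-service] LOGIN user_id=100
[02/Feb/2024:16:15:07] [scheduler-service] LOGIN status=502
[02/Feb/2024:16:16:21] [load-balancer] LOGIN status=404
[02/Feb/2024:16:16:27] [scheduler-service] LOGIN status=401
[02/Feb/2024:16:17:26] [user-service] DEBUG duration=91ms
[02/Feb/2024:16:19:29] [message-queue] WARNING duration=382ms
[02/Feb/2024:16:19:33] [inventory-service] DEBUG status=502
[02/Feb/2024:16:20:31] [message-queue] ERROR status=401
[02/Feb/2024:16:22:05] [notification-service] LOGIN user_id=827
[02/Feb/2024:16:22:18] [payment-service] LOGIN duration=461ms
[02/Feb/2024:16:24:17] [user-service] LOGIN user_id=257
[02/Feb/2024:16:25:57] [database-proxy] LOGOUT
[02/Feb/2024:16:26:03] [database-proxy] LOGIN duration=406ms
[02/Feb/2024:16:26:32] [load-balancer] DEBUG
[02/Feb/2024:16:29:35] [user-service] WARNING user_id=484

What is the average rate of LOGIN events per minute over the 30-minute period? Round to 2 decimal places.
0.43

To calculate the rate:

1. Count total LOGIN events: 13
2. Total time period: 30 minutes
3. Rate = 13 / 30 = 0.43 events per minute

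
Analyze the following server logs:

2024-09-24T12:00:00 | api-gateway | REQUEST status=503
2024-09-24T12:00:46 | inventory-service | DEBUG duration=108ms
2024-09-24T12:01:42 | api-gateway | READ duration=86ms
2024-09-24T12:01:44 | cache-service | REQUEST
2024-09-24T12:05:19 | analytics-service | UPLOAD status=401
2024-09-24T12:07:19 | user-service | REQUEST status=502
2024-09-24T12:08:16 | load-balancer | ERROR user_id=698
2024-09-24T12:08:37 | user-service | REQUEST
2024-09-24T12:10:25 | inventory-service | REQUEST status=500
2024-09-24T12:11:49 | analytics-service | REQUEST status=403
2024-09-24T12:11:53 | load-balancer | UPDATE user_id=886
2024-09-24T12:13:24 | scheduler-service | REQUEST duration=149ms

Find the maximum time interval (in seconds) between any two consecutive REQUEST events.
335

To find the longest gap:

1. Extract all REQUEST events in chronological order
2. Calculate time differences between consecutive events
3. Find the maximum difference
4. Longest gap: 335 seconds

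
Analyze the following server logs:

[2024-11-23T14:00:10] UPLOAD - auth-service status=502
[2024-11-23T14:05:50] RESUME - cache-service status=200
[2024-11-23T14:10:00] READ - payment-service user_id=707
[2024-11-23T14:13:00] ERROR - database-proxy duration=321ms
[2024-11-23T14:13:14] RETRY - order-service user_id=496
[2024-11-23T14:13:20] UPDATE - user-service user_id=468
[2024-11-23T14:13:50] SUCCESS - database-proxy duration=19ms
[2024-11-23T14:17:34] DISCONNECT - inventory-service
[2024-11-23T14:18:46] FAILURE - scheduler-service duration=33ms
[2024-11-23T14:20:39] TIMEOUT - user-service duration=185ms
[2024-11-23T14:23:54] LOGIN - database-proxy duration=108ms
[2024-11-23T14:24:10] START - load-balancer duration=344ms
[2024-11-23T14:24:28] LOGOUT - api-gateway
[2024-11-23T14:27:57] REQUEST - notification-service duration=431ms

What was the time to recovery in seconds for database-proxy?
50

To calculate recovery time:

1. Find ERROR event for database-proxy: 2024-11-23T14:13:00
2. Find next SUCCESS event for database-proxy: 2024-11-23T14:13:50
3. Recovery time: 2024-11-23T14:13:50 - 2024-11-23T14:13:00 = 50 seconds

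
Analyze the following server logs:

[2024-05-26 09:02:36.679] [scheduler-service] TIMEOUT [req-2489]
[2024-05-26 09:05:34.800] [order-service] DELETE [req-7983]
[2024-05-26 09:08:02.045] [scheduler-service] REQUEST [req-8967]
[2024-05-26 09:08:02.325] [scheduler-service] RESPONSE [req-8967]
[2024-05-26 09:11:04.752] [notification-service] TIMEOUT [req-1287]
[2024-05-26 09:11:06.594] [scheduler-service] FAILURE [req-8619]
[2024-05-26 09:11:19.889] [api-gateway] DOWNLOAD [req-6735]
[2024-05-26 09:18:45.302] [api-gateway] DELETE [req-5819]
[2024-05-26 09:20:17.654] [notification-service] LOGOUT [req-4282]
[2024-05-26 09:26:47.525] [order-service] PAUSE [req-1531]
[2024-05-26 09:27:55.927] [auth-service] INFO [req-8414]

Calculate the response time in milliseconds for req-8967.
280

To calculate latency:

1. Find REQUEST with id req-8967: 2024-05-26 09:08:02.045
2. Find RESPONSE with id req-8967: 2024-05-26 09:08:02.325
3. Latency: 2024-05-26 09:08:02.325 - 2024-05-26 09:08:02.045 = 280ms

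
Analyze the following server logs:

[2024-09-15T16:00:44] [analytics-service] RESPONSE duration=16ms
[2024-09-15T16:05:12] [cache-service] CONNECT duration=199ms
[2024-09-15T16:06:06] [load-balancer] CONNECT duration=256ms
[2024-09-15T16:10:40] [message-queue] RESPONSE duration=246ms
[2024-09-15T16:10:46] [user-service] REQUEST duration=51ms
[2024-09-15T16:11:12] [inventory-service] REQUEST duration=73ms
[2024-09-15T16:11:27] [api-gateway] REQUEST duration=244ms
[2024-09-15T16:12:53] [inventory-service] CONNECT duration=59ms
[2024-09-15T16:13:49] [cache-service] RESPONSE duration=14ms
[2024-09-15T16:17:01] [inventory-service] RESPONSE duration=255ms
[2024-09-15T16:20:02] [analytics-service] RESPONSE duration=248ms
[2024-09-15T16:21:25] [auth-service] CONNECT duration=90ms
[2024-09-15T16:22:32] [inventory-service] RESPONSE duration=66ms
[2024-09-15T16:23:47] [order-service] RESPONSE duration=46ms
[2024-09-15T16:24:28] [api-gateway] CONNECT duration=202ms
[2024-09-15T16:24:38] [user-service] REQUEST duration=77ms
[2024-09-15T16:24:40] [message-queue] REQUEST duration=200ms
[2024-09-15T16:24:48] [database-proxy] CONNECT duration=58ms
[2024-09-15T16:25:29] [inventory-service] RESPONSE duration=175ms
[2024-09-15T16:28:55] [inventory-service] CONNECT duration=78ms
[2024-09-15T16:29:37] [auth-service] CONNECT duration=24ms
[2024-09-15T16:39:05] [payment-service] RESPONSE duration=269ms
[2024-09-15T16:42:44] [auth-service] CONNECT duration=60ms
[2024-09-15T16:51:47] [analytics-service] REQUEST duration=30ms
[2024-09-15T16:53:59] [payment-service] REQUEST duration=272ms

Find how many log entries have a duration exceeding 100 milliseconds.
11

To count timeouts:

1. Threshold: 100ms
2. Extract duration from each log entry
3. Count entries where duration > 100
4. Timeout count: 11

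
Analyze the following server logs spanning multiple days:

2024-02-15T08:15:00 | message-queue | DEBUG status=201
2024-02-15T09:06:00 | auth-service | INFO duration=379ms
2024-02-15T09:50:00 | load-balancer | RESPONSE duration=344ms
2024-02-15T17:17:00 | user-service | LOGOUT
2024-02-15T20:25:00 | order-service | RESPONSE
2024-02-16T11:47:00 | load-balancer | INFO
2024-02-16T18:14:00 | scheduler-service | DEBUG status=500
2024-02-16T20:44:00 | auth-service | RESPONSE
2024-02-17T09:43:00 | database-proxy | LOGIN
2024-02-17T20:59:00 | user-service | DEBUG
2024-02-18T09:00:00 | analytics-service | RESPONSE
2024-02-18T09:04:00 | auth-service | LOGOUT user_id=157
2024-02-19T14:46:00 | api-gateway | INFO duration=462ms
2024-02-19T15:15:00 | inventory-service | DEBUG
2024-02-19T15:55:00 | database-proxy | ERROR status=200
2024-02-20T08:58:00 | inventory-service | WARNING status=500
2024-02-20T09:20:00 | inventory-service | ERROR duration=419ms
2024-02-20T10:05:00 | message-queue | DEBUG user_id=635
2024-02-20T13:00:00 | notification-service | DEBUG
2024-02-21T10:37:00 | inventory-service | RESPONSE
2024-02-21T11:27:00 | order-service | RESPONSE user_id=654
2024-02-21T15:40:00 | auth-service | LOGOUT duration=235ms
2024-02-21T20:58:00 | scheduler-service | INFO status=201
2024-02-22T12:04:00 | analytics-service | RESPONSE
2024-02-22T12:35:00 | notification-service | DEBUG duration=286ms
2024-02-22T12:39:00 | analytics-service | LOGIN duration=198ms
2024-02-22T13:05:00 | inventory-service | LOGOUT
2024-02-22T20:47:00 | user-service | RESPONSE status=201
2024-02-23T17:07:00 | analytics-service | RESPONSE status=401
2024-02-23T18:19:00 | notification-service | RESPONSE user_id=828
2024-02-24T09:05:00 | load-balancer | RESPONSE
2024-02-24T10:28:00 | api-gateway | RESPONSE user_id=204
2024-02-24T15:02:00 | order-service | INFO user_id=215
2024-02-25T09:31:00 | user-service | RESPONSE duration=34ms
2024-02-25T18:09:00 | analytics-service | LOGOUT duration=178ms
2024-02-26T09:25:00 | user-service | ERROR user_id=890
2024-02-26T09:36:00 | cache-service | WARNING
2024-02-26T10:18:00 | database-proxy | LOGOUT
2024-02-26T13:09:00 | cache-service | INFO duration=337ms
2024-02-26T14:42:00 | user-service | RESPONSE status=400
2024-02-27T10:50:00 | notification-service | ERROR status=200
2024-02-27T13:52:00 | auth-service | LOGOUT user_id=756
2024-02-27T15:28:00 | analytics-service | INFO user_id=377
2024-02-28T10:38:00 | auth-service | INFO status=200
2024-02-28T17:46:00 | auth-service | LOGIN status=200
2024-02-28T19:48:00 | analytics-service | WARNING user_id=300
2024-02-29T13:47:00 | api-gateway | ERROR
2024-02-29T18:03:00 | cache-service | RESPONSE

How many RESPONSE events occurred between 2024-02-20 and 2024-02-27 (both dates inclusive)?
10

To filter by date range:

1. Date range: 2024-02-20 through 2024-02-27, both dates inclusive
2. Filter for RESPONSE events whose date falls in this range
3. Count matching events: 10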